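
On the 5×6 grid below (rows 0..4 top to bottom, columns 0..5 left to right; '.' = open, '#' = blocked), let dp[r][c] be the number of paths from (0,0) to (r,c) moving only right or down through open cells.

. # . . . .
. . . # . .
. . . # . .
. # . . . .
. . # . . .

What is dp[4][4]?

r\c   0   1   2   3   4   5
  0   1   0   0   0   0   0
  1   1   1   1   0   0   0
  2   1   2   3   0   0   0
  3   1   0   3   3   3   3
  4   1   1   0   3   6   9

6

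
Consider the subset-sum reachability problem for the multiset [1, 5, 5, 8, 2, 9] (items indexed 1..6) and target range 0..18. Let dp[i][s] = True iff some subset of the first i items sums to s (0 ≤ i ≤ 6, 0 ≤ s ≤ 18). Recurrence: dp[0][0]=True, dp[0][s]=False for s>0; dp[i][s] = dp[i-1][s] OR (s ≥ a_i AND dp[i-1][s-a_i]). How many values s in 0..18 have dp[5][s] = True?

i\s   0   1   2   3   4   5   6   7   8   9  10  11  12  13  14  15  16  17  18
  0   T   F   F   F   F   F   F   F   F   F   F   F   F   F   F   F   F   F   F
  1   T   T   F   F   F   F   F   F   F   F   F   F   F   F   F   F   F   F   F
  2   T   T   F   F   F   T   T   F   F   F   F   F   F   F   F   F   F   F   F
  3   T   T   F   F   F   T   T   F   F   F   T   T   F   F   F   F   F   F   F
  4   T   T   F   F   F   T   T   F   T   T   T   T   F   T   T   F   F   F   T
  5   T   T   T   T   F   T   T   T   T   T   T   T   T   T   T   T   T   F   T
  6   T   T   T   T   F   T   T   T   T   T   T   T   T   T   T   T   T   T   T

17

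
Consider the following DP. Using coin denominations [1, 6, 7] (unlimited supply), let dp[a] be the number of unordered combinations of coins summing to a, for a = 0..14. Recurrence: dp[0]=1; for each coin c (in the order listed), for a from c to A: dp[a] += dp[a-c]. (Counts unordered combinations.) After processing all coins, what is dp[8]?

after  coin     0     1     2     3     4     5     6     7     8     9    10    11    12    13    14
          1     1     1     1     1     1     1     1     1     1     1     1     1     1     1     1
          6     1     1     1     1     1     1     2     2     2     2     2     2     3     3     3
          7     1     1     1     1     1     1     2     3     3     3     3     3     4     5     6

3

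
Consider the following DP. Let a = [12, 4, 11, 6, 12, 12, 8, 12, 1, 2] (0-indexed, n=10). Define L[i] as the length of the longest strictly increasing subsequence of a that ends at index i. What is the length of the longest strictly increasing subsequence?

4

   i    0    1    2    3    4    5    6    7    8    9
a[i]   12    4   11    6   12   12    8   12    1    2
L[i]    1    1    2    2    3    3    3    4    1    2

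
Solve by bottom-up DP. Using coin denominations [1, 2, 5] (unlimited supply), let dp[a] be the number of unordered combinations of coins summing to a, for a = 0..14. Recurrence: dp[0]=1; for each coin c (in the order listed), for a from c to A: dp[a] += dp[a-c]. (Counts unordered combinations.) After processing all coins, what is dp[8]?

after  coin     0     1     2     3     4     5     6     7     8     9    10    11    12    13    14
          1     1     1     1     1     1     1     1     1     1     1     1     1     1     1     1
          2     1     1     2     2     3     3     4     4     5     5     6     6     7     7     8
          5     1     1     2     2     3     4     5     6     7     8    10    11    13    14    16

7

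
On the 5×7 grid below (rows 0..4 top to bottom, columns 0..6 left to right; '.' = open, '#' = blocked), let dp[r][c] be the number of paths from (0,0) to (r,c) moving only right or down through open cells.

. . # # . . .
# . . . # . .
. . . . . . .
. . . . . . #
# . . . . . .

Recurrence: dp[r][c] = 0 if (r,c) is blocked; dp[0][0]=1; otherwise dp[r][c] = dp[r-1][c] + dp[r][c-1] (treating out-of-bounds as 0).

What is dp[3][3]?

6

r\c   0   1   2   3   4   5   6
  0   1   1   0   0   0   0   0
  1   0   1   1   1   0   0   0
  2   0   1   2   3   3   3   3
  3   0   1   3   6   9  12   0
  4   0   1   4  10  19  31  31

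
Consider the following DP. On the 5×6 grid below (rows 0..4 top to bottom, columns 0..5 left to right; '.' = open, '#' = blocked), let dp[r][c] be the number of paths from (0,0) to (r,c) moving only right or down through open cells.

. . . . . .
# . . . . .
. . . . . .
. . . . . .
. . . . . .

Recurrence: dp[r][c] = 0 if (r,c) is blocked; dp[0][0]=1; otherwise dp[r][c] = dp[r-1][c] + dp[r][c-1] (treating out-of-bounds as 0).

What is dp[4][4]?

r\c   0   1   2   3   4   5
  0   1   1   1   1   1   1
  1   0   1   2   3   4   5
  2   0   1   3   6  10  15
  3   0   1   4  10  20  35
  4   0   1   5  15  35  70

35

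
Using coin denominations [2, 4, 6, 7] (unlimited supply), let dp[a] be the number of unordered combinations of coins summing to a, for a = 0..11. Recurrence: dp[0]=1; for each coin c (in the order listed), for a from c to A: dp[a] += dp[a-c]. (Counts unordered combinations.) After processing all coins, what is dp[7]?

1

after  coin     0     1     2     3     4     5     6     7     8     9    10    11
          2     1     0     1     0     1     0     1     0     1     0     1     0
          4     1     0     1     0     2     0     2     0     3     0     3     0
          6     1     0     1     0     2     0     3     0     4     0     5     0
          7     1     0     1     0     2     0     3     1     4     1     5     2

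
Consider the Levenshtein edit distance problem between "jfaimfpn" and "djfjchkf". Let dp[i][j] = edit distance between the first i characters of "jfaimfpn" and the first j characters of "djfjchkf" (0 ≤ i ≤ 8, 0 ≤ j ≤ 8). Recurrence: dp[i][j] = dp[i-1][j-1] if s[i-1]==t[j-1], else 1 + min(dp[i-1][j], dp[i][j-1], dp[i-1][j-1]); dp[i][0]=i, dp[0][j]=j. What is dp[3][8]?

6

   ''  d  j  f  j  c  h  k  f
''  0  1  2  3  4  5  6  7  8
 j  1  1  1  2  3  4  5  6  7
 f  2  2  2  1  2  3  4  5  6
 a  3  3  3  2  2  3  4  5  6
 i  4  4  4  3  3  3  4  5  6
 m  5  5  5  4  4  4  4  5  6
 f  6  6  6  5  5  5  5  5  5
 p  7  7  7  6  6  6  6  6  6
 n  8  8  8  7  7  7  7  7  7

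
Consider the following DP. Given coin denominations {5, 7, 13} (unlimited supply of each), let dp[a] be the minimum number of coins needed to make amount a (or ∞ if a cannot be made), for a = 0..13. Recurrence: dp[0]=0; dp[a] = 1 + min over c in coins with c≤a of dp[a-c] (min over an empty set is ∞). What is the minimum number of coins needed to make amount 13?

 a  0  1  2  3  4  5  6  7  8  9 10 11 12 13
dp  0  -  -  -  -  1  -  1  -  -  2  -  2  1
(- denotes ∞ / unreachable)

1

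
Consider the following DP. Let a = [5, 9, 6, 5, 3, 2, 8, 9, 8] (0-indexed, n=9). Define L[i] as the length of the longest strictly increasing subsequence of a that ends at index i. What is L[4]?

   i    0    1    2    3    4    5    6    7    8
a[i]    5    9    6    5    3    2    8    9    8
L[i]    1    2    2    1    1    1    3    4    3

1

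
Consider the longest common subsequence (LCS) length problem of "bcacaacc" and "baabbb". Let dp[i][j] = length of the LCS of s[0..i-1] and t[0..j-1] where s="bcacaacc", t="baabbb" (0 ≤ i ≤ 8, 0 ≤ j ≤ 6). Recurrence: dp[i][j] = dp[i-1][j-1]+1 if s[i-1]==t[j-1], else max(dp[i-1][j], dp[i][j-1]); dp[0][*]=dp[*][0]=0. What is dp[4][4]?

2

   ''  b  a  a  b  b  b
''  0  0  0  0  0  0  0
 b  0  1  1  1  1  1  1
 c  0  1  1  1  1  1  1
 a  0  1  2  2  2  2  2
 c  0  1  2  2  2  2  2
 a  0  1  2  3  3  3  3
 a  0  1  2  3  3  3  3
 c  0  1  2  3  3  3  3
 c  0  1  2  3  3  3  3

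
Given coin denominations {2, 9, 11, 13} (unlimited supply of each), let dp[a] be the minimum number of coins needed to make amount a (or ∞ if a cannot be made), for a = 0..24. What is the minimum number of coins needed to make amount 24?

2

 a  0  1  2  3  4  5  6  7  8  9 10 11 12 13 14 15 16 17 18 19 20 21 22 23 24
dp  0  -  1  -  2  -  3  -  4  1  5  1  6  1  7  2  8  3  2  4  2  5  2  6  2
(- denotes ∞ / unreachable)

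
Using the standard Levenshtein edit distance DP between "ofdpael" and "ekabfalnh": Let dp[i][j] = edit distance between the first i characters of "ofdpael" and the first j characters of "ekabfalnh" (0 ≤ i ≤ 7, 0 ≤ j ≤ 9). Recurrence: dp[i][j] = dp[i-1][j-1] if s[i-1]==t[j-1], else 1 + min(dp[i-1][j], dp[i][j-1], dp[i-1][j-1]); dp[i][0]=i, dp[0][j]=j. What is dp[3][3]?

3

   ''  e  k  a  b  f  a  l  n  h
''  0  1  2  3  4  5  6  7  8  9
 o  1  1  2  3  4  5  6  7  8  9
 f  2  2  2  3  4  4  5  6  7  8
 d  3  3  3  3  4  5  5  6  7  8
 p  4  4  4  4  4  5  6  6  7  8
 a  5  5  5  4  5  5  5  6  7  8
 e  6  5  6  5  5  6  6  6  7  8
 l  7  6  6  6  6  6  7  6  7  8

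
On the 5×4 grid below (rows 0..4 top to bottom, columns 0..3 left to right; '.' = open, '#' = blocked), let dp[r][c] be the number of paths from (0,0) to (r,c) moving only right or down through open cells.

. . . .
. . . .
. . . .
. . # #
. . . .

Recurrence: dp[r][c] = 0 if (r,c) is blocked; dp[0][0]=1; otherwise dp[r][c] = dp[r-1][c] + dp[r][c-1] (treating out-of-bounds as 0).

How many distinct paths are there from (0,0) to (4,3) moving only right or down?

5

r\c   0   1   2   3
  0   1   1   1   1
  1   1   2   3   4
  2   1   3   6  10
  3   1   4   0   0
  4   1   5   5   5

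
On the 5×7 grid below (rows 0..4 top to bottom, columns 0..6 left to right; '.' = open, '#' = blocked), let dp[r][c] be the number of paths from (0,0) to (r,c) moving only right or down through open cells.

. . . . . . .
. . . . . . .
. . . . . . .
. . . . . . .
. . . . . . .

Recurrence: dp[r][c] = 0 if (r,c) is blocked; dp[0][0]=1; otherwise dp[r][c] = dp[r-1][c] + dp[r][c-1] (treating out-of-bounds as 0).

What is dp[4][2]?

r\c   0   1   2   3   4   5   6
  0   1   1   1   1   1   1   1
  1   1   2   3   4   5   6   7
  2   1   3   6  10  15  21  28
  3   1   4  10  20  35  56  84
  4   1   5  15  35  70 126 210

15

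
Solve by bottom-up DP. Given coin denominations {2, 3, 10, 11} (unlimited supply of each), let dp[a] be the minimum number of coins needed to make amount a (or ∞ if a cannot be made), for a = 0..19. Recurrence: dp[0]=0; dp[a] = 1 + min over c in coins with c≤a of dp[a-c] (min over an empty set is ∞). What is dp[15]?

 a  0  1  2  3  4  5  6  7  8  9 10 11 12 13 14 15 16 17 18 19
dp  0  -  1  1  2  2  2  3  3  3  1  1  2  2  2  3  3  3  4  4
(- denotes ∞ / unreachable)

3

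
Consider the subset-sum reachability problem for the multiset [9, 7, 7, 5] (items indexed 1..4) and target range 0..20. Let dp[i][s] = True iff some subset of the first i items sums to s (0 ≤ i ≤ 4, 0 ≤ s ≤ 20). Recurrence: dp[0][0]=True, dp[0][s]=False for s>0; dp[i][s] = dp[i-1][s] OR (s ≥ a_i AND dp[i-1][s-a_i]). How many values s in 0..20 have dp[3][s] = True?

i\s   0   1   2   3   4   5   6   7   8   9  10  11  12  13  14  15  16  17  18  19  20
  0   T   F   F   F   F   F   F   F   F   F   F   F   F   F   F   F   F   F   F   F   F
  1   T   F   F   F   F   F   F   F   F   T   F   F   F   F   F   F   F   F   F   F   F
  2   T   F   F   F   F   F   F   T   F   T   F   F   F   F   F   F   T   F   F   F   F
  3   T   F   F   F   F   F   F   T   F   T   F   F   F   F   T   F   T   F   F   F   F
  4   T   F   F   F   F   T   F   T   F   T   F   F   T   F   T   F   T   F   F   T   F

5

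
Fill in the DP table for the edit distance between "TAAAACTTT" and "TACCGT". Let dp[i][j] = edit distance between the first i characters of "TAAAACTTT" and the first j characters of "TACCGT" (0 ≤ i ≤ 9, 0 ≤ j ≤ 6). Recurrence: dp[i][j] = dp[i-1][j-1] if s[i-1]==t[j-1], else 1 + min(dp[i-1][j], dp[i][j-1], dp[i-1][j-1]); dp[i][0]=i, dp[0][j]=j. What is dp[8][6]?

   ''  T  A  C  C  G  T
''  0  1  2  3  4  5  6
 T  1  0  1  2  3  4  5
 A  2  1  0  1  2  3  4
 A  3  2  1  1  2  3  4
 A  4  3  2  2  2  3  4
 A  5  4  3  3  3  3  4
 C  6  5  4  3  3  4  4
 T  7  6  5  4  4  4  4
 T  8  7  6  5  5  5  4
 T  9  8  7  6  6  6  5

4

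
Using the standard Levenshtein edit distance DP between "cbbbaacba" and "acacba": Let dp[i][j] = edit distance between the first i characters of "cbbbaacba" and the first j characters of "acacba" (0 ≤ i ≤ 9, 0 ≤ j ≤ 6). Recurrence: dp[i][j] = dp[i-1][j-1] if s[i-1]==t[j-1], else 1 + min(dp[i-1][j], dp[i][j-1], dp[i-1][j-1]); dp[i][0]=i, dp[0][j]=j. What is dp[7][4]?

5

   ''  a  c  a  c  b  a
''  0  1  2  3  4  5  6
 c  1  1  1  2  3  4  5
 b  2  2  2  2  3  3  4
 b  3  3  3  3  3  3  4
 b  4  4  4  4  4  3  4
 a  5  4  5  4  5  4  3
 a  6  5  5  5  5  5  4
 c  7  6  5  6  5  6  5
 b  8  7  6  6  6  5  6
 a  9  8  7  6  7  6  5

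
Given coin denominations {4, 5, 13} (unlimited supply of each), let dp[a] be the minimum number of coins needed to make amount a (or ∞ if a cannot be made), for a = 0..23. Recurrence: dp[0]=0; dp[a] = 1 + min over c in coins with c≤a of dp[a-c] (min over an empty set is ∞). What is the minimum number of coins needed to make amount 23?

3

 a  0  1  2  3  4  5  6  7  8  9 10 11 12 13 14 15 16 17 18 19 20 21 22 23
dp  0  -  -  -  1  1  -  -  2  2  2  -  3  1  3  3  4  2  2  4  4  3  3  3
(- denotes ∞ / unreachable)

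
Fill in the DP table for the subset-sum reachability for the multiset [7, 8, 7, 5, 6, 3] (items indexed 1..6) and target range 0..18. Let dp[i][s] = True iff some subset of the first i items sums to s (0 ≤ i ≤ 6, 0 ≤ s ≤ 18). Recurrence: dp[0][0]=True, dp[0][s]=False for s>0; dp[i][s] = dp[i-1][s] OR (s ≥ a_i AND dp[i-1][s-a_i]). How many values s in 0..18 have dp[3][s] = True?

5

i\s   0   1   2   3   4   5   6   7   8   9  10  11  12  13  14  15  16  17  18
  0   T   F   F   F   F   F   F   F   F   F   F   F   F   F   F   F   F   F   F
  1   T   F   F   F   F   F   F   T   F   F   F   F   F   F   F   F   F   F   F
  2   T   F   F   F   F   F   F   T   T   F   F   F   F   F   F   T   F   F   F
  3   T   F   F   F   F   F   F   T   T   F   F   F   F   F   T   T   F   F   F
  4   T   F   F   F   F   T   F   T   T   F   F   F   T   T   T   T   F   F   F
  5   T   F   F   F   F   T   T   T   T   F   F   T   T   T   T   T   F   F   T
  6   T   F   F   T   F   T   T   T   T   T   T   T   T   T   T   T   T   T   T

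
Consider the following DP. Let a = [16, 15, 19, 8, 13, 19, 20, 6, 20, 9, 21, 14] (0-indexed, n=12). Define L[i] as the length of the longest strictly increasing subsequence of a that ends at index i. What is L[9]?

2

   i    0    1    2    3    4    5    6    7    8    9   10   11
a[i]   16   15   19    8   13   19   20    6   20    9   21   14
L[i]    1    1    2    1    2    3    4    1    4    2    5    3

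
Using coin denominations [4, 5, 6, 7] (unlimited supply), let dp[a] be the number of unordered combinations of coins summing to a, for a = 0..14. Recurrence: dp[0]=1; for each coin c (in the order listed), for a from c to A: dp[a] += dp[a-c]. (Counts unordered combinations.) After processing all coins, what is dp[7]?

1

after  coin     0     1     2     3     4     5     6     7     8     9    10    11    12    13    14
          4     1     0     0     0     1     0     0     0     1     0     0     0     1     0     0
          5     1     0     0     0     1     1     0     0     1     1     1     0     1     1     1
          6     1     0     0     0     1     1     1     0     1     1     2     1     2     1     2
          7     1     0     0     0     1     1     1     1     1     1     2     2     3     2     3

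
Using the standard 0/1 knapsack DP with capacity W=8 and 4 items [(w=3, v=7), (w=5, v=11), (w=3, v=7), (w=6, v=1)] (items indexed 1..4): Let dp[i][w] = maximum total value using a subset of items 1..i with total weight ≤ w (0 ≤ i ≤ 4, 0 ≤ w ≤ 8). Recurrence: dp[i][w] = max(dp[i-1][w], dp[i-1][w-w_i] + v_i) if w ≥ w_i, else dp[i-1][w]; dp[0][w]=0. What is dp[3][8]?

i\w   0   1   2   3   4   5   6   7   8
  0   0   0   0   0   0   0   0   0   0
  1   0   0   0   7   7   7   7   7   7
  2   0   0   0   7   7  11  11  11  18
  3   0   0   0   7   7  11  14  14  18
  4   0   0   0   7   7  11  14  14  18

18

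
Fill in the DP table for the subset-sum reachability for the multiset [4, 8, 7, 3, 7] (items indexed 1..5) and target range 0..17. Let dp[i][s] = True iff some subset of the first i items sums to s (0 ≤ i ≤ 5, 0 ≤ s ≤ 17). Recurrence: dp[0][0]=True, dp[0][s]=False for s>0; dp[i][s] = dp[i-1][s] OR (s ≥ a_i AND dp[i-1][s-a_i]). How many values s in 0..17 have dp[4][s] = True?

10

i\s   0   1   2   3   4   5   6   7   8   9  10  11  12  13  14  15  16  17
  0   T   F   F   F   F   F   F   F   F   F   F   F   F   F   F   F   F   F
  1   T   F   F   F   T   F   F   F   F   F   F   F   F   F   F   F   F   F
  2   T   F   F   F   T   F   F   F   T   F   F   F   T   F   F   F   F   F
  3   T   F   F   F   T   F   F   T   T   F   F   T   T   F   F   T   F   F
  4   T   F   F   T   T   F   F   T   T   F   T   T   T   F   T   T   F   F
  5   T   F   F   T   T   F   F   T   T   F   T   T   T   F   T   T   F   T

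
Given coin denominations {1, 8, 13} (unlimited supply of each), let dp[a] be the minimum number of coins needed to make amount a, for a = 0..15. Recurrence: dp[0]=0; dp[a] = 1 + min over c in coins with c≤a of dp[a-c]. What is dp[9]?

2

 a  0  1  2  3  4  5  6  7  8  9 10 11 12 13 14 15
dp  0  1  2  3  4  5  6  7  1  2  3  4  5  1  2  3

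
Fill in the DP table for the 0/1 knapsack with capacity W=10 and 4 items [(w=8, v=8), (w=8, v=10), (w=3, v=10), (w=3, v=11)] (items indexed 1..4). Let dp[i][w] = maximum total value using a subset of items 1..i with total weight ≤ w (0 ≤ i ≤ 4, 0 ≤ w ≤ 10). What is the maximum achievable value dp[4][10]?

i\w   0   1   2   3   4   5   6   7   8   9  10
  0   0   0   0   0   0   0   0   0   0   0   0
  1   0   0   0   0   0   0   0   0   8   8   8
  2   0   0   0   0   0   0   0   0  10  10  10
  3   0   0   0  10  10  10  10  10  10  10  10
  4   0   0   0  11  11  11  21  21  21  21  21

21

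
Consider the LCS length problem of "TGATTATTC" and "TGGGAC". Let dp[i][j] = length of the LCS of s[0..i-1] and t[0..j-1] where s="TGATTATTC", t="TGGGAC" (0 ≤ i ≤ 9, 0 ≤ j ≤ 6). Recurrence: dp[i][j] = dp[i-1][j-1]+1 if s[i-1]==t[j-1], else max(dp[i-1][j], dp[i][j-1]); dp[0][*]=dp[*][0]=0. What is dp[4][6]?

   ''  T  G  G  G  A  C
''  0  0  0  0  0  0  0
 T  0  1  1  1  1  1  1
 G  0  1  2  2  2  2  2
 A  0  1  2  2  2  3  3
 T  0  1  2  2  2  3  3
 T  0  1  2  2  2  3  3
 A  0  1  2  2  2  3  3
 T  0  1  2  2  2  3  3
 T  0  1  2  2  2  3  3
 C  0  1  2  2  2  3  4

3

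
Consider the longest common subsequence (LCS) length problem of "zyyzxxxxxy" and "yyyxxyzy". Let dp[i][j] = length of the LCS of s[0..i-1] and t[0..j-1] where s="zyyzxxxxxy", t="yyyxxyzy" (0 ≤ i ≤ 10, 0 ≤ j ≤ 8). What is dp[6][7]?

4

   ''  y  y  y  x  x  y  z  y
''  0  0  0  0  0  0  0  0  0
 z  0  0  0  0  0  0  0  1  1
 y  0  1  1  1  1  1  1  1  2
 y  0  1  2  2  2  2  2  2  2
 z  0  1  2  2  2  2  2  3  3
 x  0  1  2  2  3  3  3  3  3
 x  0  1  2  2  3  4  4  4  4
 x  0  1  2  2  3  4  4  4  4
 x  0  1  2  2  3  4  4  4  4
 x  0  1  2  2  3  4  4  4  4
 y  0  1  2  3  3  4  5  5  5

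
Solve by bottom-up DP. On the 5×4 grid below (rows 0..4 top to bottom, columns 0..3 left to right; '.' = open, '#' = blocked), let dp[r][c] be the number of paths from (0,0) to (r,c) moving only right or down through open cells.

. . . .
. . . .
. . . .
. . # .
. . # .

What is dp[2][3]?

10

r\c   0   1   2   3
  0   1   1   1   1
  1   1   2   3   4
  2   1   3   6  10
  3   1   4   0  10
  4   1   5   0  10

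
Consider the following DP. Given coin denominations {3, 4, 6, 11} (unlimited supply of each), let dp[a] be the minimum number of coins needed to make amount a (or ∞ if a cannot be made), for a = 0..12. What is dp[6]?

 a  0  1  2  3  4  5  6  7  8  9 10 11 12
dp  0  -  -  1  1  -  1  2  2  2  2  1  2
(- denotes ∞ / unreachable)

1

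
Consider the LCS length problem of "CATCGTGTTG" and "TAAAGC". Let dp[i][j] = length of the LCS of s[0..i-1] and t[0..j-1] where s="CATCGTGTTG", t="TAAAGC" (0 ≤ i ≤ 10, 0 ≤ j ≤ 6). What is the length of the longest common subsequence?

2

   ''  T  A  A  A  G  C
''  0  0  0  0  0  0  0
 C  0  0  0  0  0  0  1
 A  0  0  1  1  1  1  1
 T  0  1  1  1  1  1  1
 C  0  1  1  1  1  1  2
 G  0  1  1  1  1  2  2
 T  0  1  1  1  1  2  2
 G  0  1  1  1  1  2  2
 T  0  1  1  1  1  2  2
 T  0  1  1  1  1  2  2
 G  0  1  1  1  1  2  2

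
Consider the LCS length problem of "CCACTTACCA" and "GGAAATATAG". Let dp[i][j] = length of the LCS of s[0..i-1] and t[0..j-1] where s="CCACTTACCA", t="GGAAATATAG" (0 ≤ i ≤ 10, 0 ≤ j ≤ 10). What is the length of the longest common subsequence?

   ''  G  G  A  A  A  T  A  T  A  G
''  0  0  0  0  0  0  0  0  0  0  0
 C  0  0  0  0  0  0  0  0  0  0  0
 C  0  0  0  0  0  0  0  0  0  0  0
 A  0  0  0  1  1  1  1  1  1  1  1
 C  0  0  0  1  1  1  1  1  1  1  1
 T  0  0  0  1  1  1  2  2  2  2  2
 T  0  0  0  1  1  1  2  2  3  3  3
 A  0  0  0  1  2  2  2  3  3  4  4
 C  0  0  0  1  2  2  2  3  3  4  4
 C  0  0  0  1  2  2  2  3  3  4  4
 A  0  0  0  1  2  3  3  3  3  4  4

4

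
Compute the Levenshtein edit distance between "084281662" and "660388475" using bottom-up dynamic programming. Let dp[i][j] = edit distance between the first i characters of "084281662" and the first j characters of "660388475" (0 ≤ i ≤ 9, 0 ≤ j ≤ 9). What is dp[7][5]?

   ''  6  6  0  3  8  8  4  7  5
''  0  1  2  3  4  5  6  7  8  9
 0  1  1  2  2  3  4  5  6  7  8
 8  2  2  2  3  3  3  4  5  6  7
 4  3  3  3  3  4  4  4  4  5  6
 2  4  4  4  4  4  5  5  5  5  6
 8  5  5  5  5  5  4  5  6  6  6
 1  6  6  6  6  6  5  5  6  7  7
 6  7  6  6  7  7  6  6  6  7  8
 6  8  7  6  7  8  7  7  7  7  8
 2  9  8  7  7  8  8  8  8  8  8

6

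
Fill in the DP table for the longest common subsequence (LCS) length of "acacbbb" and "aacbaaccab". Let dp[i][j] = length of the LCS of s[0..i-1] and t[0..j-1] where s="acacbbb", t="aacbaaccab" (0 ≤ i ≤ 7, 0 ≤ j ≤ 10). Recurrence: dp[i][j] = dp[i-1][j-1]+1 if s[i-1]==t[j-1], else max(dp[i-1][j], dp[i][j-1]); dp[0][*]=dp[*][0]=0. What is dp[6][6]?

   ''  a  a  c  b  a  a  c  c  a  b
''  0  0  0  0  0  0  0  0  0  0  0
 a  0  1  1  1  1  1  1  1  1  1  1
 c  0  1  1  2  2  2  2  2  2  2  2
 a  0  1  2  2  2  3  3  3  3  3  3
 c  0  1  2  3  3  3  3  4  4  4  4
 b  0  1  2  3  4  4  4  4  4  4  5
 b  0  1  2  3  4  4  4  4  4  4  5
 b  0  1  2  3  4  4  4  4  4  4  5

4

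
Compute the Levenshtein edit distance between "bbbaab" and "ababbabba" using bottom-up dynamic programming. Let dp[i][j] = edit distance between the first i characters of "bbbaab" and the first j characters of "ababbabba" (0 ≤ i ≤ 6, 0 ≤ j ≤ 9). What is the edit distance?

4

   ''  a  b  a  b  b  a  b  b  a
''  0  1  2  3  4  5  6  7  8  9
 b  1  1  1  2  3  4  5  6  7  8
 b  2  2  1  2  2  3  4  5  6  7
 b  3  3  2  2  2  2  3  4  5  6
 a  4  3  3  2  3  3  2  3  4  5
 a  5  4  4  3  3  4  3  3  4  4
 b  6  5  4  4  3  3  4  3  3  4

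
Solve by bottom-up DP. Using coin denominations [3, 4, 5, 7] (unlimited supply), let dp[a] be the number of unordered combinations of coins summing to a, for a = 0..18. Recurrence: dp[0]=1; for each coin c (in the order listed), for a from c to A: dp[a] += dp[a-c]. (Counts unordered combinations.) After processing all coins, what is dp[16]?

after  coin     0     1     2     3     4     5     6     7     8     9    10    11    12    13    14    15    16    17    18
          3     1     0     0     1     0     0     1     0     0     1     0     0     1     0     0     1     0     0     1
          4     1     0     0     1     1     0     1     1     1     1     1     1     2     1     1     2     2     1     2
          5     1     0     0     1     1     1     1     1     2     2     2     2     3     3     3     4     4     4     5
          7     1     0     0     1     1     1     1     2     2     2     3     3     4     4     5     6     6     7     8

6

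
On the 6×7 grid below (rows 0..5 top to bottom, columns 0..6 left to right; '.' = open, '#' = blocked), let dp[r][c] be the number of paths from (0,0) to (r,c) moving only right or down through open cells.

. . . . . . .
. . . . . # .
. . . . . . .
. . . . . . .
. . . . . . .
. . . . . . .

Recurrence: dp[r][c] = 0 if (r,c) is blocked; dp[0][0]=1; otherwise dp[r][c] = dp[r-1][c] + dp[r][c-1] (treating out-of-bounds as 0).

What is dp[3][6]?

r\c   0   1   2   3   4   5   6
  0   1   1   1   1   1   1   1
  1   1   2   3   4   5   0   1
  2   1   3   6  10  15  15  16
  3   1   4  10  20  35  50  66
  4   1   5  15  35  70 120 186
  5   1   6  21  56 126 246 432

66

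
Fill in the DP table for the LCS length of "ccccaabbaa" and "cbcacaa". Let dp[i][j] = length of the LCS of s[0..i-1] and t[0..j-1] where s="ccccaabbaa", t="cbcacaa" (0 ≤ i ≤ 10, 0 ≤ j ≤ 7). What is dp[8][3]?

   ''  c  b  c  a  c  a  a
''  0  0  0  0  0  0  0  0
 c  0  1  1  1  1  1  1  1
 c  0  1  1  2  2  2  2  2
 c  0  1  1  2  2  3  3  3
 c  0  1  1  2  2  3  3  3
 a  0  1  1  2  3  3  4  4
 a  0  1  1  2  3  3  4  5
 b  0  1  2  2  3  3  4  5
 b  0  1  2  2  3  3  4  5
 a  0  1  2  2  3  3  4  5
 a  0  1  2  2  3  3  4  5

2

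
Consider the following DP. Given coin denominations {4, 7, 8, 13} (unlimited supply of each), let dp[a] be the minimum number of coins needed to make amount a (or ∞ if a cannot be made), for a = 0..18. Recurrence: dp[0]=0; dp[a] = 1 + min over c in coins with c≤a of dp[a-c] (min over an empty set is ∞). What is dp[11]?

 a  0  1  2  3  4  5  6  7  8  9 10 11 12 13 14 15 16 17 18
dp  0  -  -  -  1  -  -  1  1  -  -  2  2  1  2  2  2  2  3
(- denotes ∞ / unreachable)

2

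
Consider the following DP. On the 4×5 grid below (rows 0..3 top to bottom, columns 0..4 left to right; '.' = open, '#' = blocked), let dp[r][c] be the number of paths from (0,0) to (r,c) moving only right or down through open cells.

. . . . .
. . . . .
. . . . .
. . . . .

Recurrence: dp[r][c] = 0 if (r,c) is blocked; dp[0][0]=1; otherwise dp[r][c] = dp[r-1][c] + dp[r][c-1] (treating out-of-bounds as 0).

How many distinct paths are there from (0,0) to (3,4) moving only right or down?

r\c   0   1   2   3   4
  0   1   1   1   1   1
  1   1   2   3   4   5
  2   1   3   6  10  15
  3   1   4  10  20  35

35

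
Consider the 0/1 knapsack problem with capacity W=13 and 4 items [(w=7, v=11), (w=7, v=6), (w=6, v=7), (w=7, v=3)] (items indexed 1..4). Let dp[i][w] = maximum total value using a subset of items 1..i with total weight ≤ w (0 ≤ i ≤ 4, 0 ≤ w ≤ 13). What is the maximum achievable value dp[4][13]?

i\w   0   1   2   3   4   5   6   7   8   9  10  11  12  13
  0   0   0   0   0   0   0   0   0   0   0   0   0   0   0
  1   0   0   0   0   0   0   0  11  11  11  11  11  11  11
  2   0   0   0   0   0   0   0  11  11  11  11  11  11  11
  3   0   0   0   0   0   0   7  11  11  11  11  11  11  18
  4   0   0   0   0   0   0   7  11  11  11  11  11  11  18

18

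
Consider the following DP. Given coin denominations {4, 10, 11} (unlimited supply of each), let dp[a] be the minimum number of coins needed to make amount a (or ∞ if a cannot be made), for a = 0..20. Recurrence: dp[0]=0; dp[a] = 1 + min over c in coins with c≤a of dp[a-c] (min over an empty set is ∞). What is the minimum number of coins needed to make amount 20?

 a  0  1  2  3  4  5  6  7  8  9 10 11 12 13 14 15 16 17 18 19 20
dp  0  -  -  -  1  -  -  -  2  -  1  1  3  -  2  2  4  -  3  3  2
(- denotes ∞ / unreachable)

2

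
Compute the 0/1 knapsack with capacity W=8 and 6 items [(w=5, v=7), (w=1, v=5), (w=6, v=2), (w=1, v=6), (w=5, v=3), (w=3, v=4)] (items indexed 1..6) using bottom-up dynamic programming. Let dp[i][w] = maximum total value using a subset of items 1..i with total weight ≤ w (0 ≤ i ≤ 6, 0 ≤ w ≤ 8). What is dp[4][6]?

i\w   0   1   2   3   4   5   6   7   8
  0   0   0   0   0   0   0   0   0   0
  1   0   0   0   0   0   7   7   7   7
  2   0   5   5   5   5   7  12  12  12
  3   0   5   5   5   5   7  12  12  12
  4   0   6  11  11  11  11  13  18  18
  5   0   6  11  11  11  11  13  18  18
  6   0   6  11  11  11  15  15  18  18

13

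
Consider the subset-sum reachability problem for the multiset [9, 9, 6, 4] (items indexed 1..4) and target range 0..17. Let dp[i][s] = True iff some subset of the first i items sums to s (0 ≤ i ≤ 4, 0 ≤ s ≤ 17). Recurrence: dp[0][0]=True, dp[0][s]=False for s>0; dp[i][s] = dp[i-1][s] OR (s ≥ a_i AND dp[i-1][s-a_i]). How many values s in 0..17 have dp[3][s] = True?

i\s   0   1   2   3   4   5   6   7   8   9  10  11  12  13  14  15  16  17
  0   T   F   F   F   F   F   F   F   F   F   F   F   F   F   F   F   F   F
  1   T   F   F   F   F   F   F   F   F   T   F   F   F   F   F   F   F   F
  2   T   F   F   F   F   F   F   F   F   T   F   F   F   F   F   F   F   F
  3   T   F   F   F   F   F   T   F   F   T   F   F   F   F   F   T   F   F
  4   T   F   F   F   T   F   T   F   F   T   T   F   F   T   F   T   F   F

4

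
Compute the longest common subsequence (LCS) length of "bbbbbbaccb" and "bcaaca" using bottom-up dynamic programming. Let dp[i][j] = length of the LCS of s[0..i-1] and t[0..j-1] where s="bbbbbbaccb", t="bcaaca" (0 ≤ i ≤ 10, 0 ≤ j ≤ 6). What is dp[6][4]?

1

   ''  b  c  a  a  c  a
''  0  0  0  0  0  0  0
 b  0  1  1  1  1  1  1
 b  0  1  1  1  1  1  1
 b  0  1  1  1  1  1  1
 b  0  1  1  1  1  1  1
 b  0  1  1  1  1  1  1
 b  0  1  1  1  1  1  1
 a  0  1  1  2  2  2  2
 c  0  1  2  2  2  3  3
 c  0  1  2  2  2  3  3
 b  0  1  2  2  2  3  3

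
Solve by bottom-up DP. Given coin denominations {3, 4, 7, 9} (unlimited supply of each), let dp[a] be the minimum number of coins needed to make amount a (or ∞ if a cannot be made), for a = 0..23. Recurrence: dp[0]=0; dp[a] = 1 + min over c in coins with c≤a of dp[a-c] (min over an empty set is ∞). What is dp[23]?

 a  0  1  2  3  4  5  6  7  8  9 10 11 12 13 14 15 16 17 18 19 20 21 22 23
dp  0  -  -  1  1  -  2  1  2  1  2  2  2  2  2  3  2  3  2  3  3  3  3  3
(- denotes ∞ / unreachable)

3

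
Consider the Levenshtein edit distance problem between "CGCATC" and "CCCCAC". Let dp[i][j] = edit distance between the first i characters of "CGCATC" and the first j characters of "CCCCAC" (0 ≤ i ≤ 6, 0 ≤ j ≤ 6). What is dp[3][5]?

3

   ''  C  C  C  C  A  C
''  0  1  2  3  4  5  6
 C  1  0  1  2  3  4  5
 G  2  1  1  2  3  4  5
 C  3  2  1  1  2  3  4
 A  4  3  2  2  2  2  3
 T  5  4  3  3  3  3  3
 C  6  5  4  3  3  4  3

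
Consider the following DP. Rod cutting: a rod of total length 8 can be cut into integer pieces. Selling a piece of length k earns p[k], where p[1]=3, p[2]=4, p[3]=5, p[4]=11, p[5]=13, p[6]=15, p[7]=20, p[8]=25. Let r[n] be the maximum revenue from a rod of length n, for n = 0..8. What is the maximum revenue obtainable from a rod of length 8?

   n    0    1    2    3    4    5    6    7    8
r[n]    0    3    6    9   12   15   18   21   25

25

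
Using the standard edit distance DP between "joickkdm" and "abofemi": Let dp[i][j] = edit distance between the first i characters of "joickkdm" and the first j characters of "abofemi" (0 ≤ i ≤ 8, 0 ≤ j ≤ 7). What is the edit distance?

8

   ''  a  b  o  f  e  m  i
''  0  1  2  3  4  5  6  7
 j  1  1  2  3  4  5  6  7
 o  2  2  2  2  3  4  5  6
 i  3  3  3  3  3  4  5  5
 c  4  4  4  4  4  4  5  6
 k  5  5  5  5  5  5  5  6
 k  6  6  6  6  6  6  6  6
 d  7  7  7  7  7  7  7  7
 m  8  8  8  8  8  8  7  8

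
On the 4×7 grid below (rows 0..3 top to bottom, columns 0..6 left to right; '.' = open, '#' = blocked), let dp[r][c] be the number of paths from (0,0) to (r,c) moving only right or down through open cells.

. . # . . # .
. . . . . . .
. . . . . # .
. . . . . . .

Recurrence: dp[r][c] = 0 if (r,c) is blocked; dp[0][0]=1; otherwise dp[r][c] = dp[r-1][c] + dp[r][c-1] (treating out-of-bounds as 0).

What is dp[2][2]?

5

r\c   0   1   2   3   4   5   6
  0   1   1   0   0   0   0   0
  1   1   2   2   2   2   2   2
  2   1   3   5   7   9   0   2
  3   1   4   9  16  25  25  27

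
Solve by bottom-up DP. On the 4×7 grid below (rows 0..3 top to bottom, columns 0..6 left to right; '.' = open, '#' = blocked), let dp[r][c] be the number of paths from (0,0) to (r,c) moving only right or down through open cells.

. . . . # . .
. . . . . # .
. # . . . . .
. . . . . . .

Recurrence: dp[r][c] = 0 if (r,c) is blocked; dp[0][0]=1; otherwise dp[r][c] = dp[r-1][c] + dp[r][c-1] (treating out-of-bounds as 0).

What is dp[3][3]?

11

r\c   0   1   2   3   4   5   6
  0   1   1   1   1   0   0   0
  1   1   2   3   4   4   0   0
  2   1   0   3   7  11  11  11
  3   1   1   4  11  22  33  44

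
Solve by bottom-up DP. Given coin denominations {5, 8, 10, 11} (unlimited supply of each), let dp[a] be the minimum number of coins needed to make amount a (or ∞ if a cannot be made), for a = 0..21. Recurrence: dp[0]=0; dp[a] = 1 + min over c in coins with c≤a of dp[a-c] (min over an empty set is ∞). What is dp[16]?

 a  0  1  2  3  4  5  6  7  8  9 10 11 12 13 14 15 16 17 18 19 20 21
dp  0  -  -  -  -  1  -  -  1  -  1  1  -  2  -  2  2  -  2  2  2  2
(- denotes ∞ / unreachable)

2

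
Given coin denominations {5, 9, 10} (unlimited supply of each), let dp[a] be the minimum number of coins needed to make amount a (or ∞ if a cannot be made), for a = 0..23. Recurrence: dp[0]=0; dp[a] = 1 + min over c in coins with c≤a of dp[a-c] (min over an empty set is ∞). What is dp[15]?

2

 a  0  1  2  3  4  5  6  7  8  9 10 11 12 13 14 15 16 17 18 19 20 21 22 23
dp  0  -  -  -  -  1  -  -  -  1  1  -  -  -  2  2  -  -  2  2  2  -  -  3
(- denotes ∞ / unreachable)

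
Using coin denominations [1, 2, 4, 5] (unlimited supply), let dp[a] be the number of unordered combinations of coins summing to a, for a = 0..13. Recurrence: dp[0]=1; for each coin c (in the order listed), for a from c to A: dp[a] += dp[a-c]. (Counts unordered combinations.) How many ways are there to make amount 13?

27

after  coin     0     1     2     3     4     5     6     7     8     9    10    11    12    13
          1     1     1     1     1     1     1     1     1     1     1     1     1     1     1
          2     1     1     2     2     3     3     4     4     5     5     6     6     7     7
          4     1     1     2     2     4     4     6     6     9     9    12    12    16    16
          5     1     1     2     2     4     5     7     8    11    13    17    19    24    27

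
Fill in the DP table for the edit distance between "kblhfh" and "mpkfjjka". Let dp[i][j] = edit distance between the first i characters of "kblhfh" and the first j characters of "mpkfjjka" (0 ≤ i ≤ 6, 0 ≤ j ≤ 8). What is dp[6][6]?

6

   ''  m  p  k  f  j  j  k  a
''  0  1  2  3  4  5  6  7  8
 k  1  1  2  2  3  4  5  6  7
 b  2  2  2  3  3  4  5  6  7
 l  3  3  3  3  4  4  5  6  7
 h  4  4  4  4  4  5  5  6  7
 f  5  5  5  5  4  5  6  6  7
 h  6  6  6  6  5  5  6  7  7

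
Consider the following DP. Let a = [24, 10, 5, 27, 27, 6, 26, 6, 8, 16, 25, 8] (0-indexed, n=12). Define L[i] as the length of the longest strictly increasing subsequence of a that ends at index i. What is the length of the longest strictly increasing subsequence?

   i    0    1    2    3    4    5    6    7    8    9   10   11
a[i]   24   10    5   27   27    6   26    6    8   16   25    8
L[i]    1    1    1    2    2    2    3    2    3    4    5    3

5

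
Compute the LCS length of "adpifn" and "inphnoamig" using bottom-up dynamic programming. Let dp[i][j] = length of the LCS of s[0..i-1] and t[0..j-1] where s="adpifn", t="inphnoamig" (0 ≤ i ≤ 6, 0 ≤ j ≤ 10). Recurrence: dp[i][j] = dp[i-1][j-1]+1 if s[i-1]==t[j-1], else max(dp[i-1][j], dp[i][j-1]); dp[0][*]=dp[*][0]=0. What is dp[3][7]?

1

   ''  i  n  p  h  n  o  a  m  i  g
''  0  0  0  0  0  0  0  0  0  0  0
 a  0  0  0  0  0  0  0  1  1  1  1
 d  0  0  0  0  0  0  0  1  1  1  1
 p  0  0  0  1  1  1  1  1  1  1  1
 i  0  1  1  1  1  1  1  1  1  2  2
 f  0  1  1  1  1  1  1  1  1  2  2
 n  0  1  2  2  2  2  2  2  2  2  2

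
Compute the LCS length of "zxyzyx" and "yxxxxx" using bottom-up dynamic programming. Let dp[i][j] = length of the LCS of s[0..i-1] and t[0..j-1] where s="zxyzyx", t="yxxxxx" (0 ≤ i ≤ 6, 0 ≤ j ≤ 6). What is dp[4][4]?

   ''  y  x  x  x  x  x
''  0  0  0  0  0  0  0
 z  0  0  0  0  0  0  0
 x  0  0  1  1  1  1  1
 y  0  1  1  1  1  1  1
 z  0  1  1  1  1  1  1
 y  0  1  1  1  1  1  1
 x  0  1  2  2  2  2  2

1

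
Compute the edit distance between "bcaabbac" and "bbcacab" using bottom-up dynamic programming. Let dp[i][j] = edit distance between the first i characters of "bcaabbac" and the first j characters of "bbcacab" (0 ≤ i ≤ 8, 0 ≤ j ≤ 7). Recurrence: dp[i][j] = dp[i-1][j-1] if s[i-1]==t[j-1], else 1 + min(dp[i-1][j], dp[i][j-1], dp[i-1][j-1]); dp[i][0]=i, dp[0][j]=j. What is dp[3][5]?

   ''  b  b  c  a  c  a  b
''  0  1  2  3  4  5  6  7
 b  1  0  1  2  3  4  5  6
 c  2  1  1  1  2  3  4  5
 a  3  2  2  2  1  2  3  4
 a  4  3  3  3  2  2  2  3
 b  5  4  3  4  3  3  3  2
 b  6  5  4  4  4  4  4  3
 a  7  6  5  5  4  5  4  4
 c  8  7  6  5  5  4  5  5

2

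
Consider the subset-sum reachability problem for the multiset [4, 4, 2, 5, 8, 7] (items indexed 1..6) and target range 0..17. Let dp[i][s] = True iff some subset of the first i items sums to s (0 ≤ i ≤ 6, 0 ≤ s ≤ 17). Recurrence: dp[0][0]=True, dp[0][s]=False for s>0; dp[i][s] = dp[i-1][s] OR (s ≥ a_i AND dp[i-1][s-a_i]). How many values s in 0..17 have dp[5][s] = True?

16

i\s   0   1   2   3   4   5   6   7   8   9  10  11  12  13  14  15  16  17
  0   T   F   F   F   F   F   F   F   F   F   F   F   F   F   F   F   F   F
  1   T   F   F   F   T   F   F   F   F   F   F   F   F   F   F   F   F   F
  2   T   F   F   F   T   F   F   F   T   F   F   F   F   F   F   F   F   F
  3   T   F   T   F   T   F   T   F   T   F   T   F   F   F   F   F   F   F
  4   T   F   T   F   T   T   T   T   T   T   T   T   F   T   F   T   F   F
  5   T   F   T   F   T   T   T   T   T   T   T   T   T   T   T   T   T   T
  6   T   F   T   F   T   T   T   T   T   T   T   T   T   T   T   T   T   T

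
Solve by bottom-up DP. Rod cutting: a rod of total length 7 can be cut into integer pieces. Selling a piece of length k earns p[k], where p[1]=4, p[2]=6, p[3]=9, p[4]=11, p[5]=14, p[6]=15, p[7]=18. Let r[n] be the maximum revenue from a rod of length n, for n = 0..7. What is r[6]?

   n    0    1    2    3    4    5    6    7
r[n]    0    4    8   12   16   20   24   28

24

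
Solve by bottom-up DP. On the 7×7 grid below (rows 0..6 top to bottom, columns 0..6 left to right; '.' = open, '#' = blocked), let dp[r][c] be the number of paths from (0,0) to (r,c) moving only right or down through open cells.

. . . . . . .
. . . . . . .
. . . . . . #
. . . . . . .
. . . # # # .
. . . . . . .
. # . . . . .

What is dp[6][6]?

r\c   0   1   2   3   4   5   6
  0   1   1   1   1   1   1   1
  1   1   2   3   4   5   6   7
  2   1   3   6  10  15  21   0
  3   1   4  10  20  35  56  56
  4   1   5  15   0   0   0  56
  5   1   6  21  21  21  21  77
  6   1   0  21  42  63  84 161

161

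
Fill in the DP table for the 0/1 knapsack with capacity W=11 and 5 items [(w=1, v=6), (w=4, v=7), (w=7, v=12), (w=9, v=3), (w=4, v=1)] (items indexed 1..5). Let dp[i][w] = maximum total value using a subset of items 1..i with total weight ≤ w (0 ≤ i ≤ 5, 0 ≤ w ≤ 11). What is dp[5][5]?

13

i\w   0   1   2   3   4   5   6   7   8   9  10  11
  0   0   0   0   0   0   0   0   0   0   0   0   0
  1   0   6   6   6   6   6   6   6   6   6   6   6
  2   0   6   6   6   7  13  13  13  13  13  13  13
  3   0   6   6   6   7  13  13  13  18  18  18  19
  4   0   6   6   6   7  13  13  13  18  18  18  19
  5   0   6   6   6   7  13  13  13  18  18  18  19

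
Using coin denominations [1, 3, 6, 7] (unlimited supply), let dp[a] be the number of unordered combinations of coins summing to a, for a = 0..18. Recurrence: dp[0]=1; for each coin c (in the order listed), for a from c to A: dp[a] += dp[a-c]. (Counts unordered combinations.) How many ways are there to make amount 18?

after  coin     0     1     2     3     4     5     6     7     8     9    10    11    12    13    14    15    16    17    18
          1     1     1     1     1     1     1     1     1     1     1     1     1     1     1     1     1     1     1     1
          3     1     1     1     2     2     2     3     3     3     4     4     4     5     5     5     6     6     6     7
          6     1     1     1     2     2     2     4     4     4     6     6     6     9     9     9    12    12    12    16
          7     1     1     1     2     2     2     4     5     5     7     8     8    11    13    14    17    19    20    24

24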